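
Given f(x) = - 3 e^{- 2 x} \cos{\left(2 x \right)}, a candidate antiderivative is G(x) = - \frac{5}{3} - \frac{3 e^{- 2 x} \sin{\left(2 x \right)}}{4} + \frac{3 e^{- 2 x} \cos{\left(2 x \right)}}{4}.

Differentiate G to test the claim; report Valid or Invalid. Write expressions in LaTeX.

Valid: G'(x) = f(x).

d/dx[G] = - 3 e^{- 2 x} \cos{\left(2 x \right)}
This equals f(x) exactly, so the claim holds.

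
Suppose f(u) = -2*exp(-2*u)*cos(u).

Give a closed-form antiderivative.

An antiderivative is F(u) = 2*(-sin(u) + 2*cos(u))*exp(-2*u)/5.

Recover f(u) by differentiating a candidate F(u); any mismatch rules it out.
Check: d/du[2*(-sin(u) + 2*cos(u))*exp(-2*u)/5] = -2*exp(-2*u)*cos(u) = f(u).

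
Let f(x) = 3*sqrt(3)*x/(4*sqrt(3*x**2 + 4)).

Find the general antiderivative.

F(x) = sqrt(3)*sqrt(3*x**2 + 4)/4 + C

f matches the chain-rule pattern g'(h)*h' with inner function h(x) = x**2 + 4/3; substituting u = h(x) collapses the integral.
Check: d/dx[sqrt(3)*sqrt(3*x**2 + 4)/4] = 3*sqrt(3)*x/(4*sqrt(3*x**2 + 4)) = f(x).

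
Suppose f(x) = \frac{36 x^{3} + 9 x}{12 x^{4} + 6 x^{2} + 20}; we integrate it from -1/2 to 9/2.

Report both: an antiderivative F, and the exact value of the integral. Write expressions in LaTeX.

Antiderivative: F(x) = \frac{3 \log{\left(x^{4} + \frac{x^{2}}{2} + \frac{5}{3} \right)}}{4}; value = - \frac{3 \log{\left(\frac{89}{48} \right)}}{4} + \frac{3 \log{\left(\frac{20249}{48} \right)}}{4}

f matches the chain-rule pattern g'(h)*h' with inner function h(x) = x^{4} + \frac{x^{2}}{2} + \frac{5}{3}; substituting u = h(x) collapses the integral.
F(x) = \frac{3 \log{\left(x^{4} + \frac{x^{2}}{2} + \frac{5}{3} \right)}}{4} is an antiderivative of f.
Check: d/dx[\frac{3 \log{\left(x^{4} + \frac{x^{2}}{2} + \frac{5}{3} \right)}}{4}] = \frac{36 x^{3} + 9 x}{12 x^{4} + 6 x^{2} + 20} = f(x).
F(9/2) = \frac{3 \log{\left(\frac{20249}{48} \right)}}{4}; F(-1/2) = \frac{3 \log{\left(\frac{89}{48} \right)}}{4}.
Integral = F(9/2) - F(-1/2) = - \frac{3 \log{\left(\frac{89}{48} \right)}}{4} + \frac{3 \log{\left(\frac{20249}{48} \right)}}{4}.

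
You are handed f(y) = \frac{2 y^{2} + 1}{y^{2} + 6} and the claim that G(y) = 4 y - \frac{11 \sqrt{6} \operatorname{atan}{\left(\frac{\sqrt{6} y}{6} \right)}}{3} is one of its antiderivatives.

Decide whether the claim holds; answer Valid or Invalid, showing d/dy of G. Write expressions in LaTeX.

d/dy[G] = \frac{4 y^{2} + 2}{y^{2} + 6}
d/dy[G] - f(y) = \frac{2 y^{2} + 1}{y^{2} + 6} != 0.

Invalid: d/dy[G] - f = \frac{2 y^{2} + 1}{y^{2} + 6}, which is not 0.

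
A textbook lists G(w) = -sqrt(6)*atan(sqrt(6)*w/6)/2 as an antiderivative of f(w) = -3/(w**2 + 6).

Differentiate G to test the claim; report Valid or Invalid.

Valid - differentiating G returns exactly f.

d/dw[G] = -3/(w**2 + 6)
This equals f(w) exactly, so the claim holds.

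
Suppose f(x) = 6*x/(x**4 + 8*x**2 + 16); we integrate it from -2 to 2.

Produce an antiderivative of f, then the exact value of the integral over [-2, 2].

f matches the chain-rule pattern g'(h)*h' with inner function h(x) = x**2/2 + 2; substituting u = h(x) collapses the integral.
F(x) = -3/(x**2 + 4) is an antiderivative of f.
Check: d/dx[-3/(x**2 + 4)] = 6*x/(x**4 + 8*x**2 + 16) = f(x).
F(2) = -3/8; F(-2) = -3/8.
Integral = F(2) - F(-2) = 0.

Antiderivative: F(x) = -3/(x**2 + 4); value = 0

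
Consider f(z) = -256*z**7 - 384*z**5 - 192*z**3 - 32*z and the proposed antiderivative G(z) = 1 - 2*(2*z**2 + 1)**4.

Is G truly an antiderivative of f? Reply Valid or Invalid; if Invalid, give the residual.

d/dz[G] = -256*z**7 - 384*z**5 - 192*z**3 - 32*z
This equals f(z) exactly, so the claim holds.

Valid: G'(z) = f(z).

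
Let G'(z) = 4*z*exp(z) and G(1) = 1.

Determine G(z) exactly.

Recognize the product-rule pattern: G'(z) = u'v + uv' with u = 4*z - 4, v = exp(z), so integration by parts undoes it.
A general antiderivative is (4*z - 4)*exp(z) + C.
The condition gives C = 1 - (0) = 1.
So G(z) = 4*(z - 1)*exp(z) + 1.
Check: d/dz[4*(z - 1)*exp(z) + 1] = 4*z*exp(z) = G'(z).

G(z) = 4*(z - 1)*exp(z) + 1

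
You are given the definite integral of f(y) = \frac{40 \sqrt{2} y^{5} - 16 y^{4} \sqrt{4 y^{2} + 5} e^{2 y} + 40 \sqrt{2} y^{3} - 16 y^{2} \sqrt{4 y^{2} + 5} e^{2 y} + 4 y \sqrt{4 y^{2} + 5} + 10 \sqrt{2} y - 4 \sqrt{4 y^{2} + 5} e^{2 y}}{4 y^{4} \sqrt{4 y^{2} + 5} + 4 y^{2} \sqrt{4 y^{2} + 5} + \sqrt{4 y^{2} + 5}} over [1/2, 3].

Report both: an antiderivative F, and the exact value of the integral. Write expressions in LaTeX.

Antiderivative: F(y) = - \frac{- 10 \sqrt{2} y^{2} \sqrt{4 y^{2} + 5} + 8 y^{2} e^{2 y} - 5 \sqrt{2} \sqrt{4 y^{2} + 5} + 4 e^{2 y} + 2}{2 \left(2 y^{2} + 1\right)}; value = - 2 e^{6} - 5 \sqrt{3} + \frac{35}{57} + 2 e + \frac{5 \sqrt{82}}{2}

For F(y) to be correct the identity F'(y) - f(y) = 0 must hold.
F(y) = - \frac{- 10 \sqrt{2} y^{2} \sqrt{4 y^{2} + 5} + 8 y^{2} e^{2 y} - 5 \sqrt{2} \sqrt{4 y^{2} + 5} + 4 e^{2 y} + 2}{2 \left(2 y^{2} + 1\right)} is an antiderivative of f.
Check: d/dy[- \frac{- 10 \sqrt{2} y^{2} \sqrt{4 y^{2} + 5} + 8 y^{2} e^{2 y} - 5 \sqrt{2} \sqrt{4 y^{2} + 5} + 4 e^{2 y} + 2}{2 \left(2 y^{2} + 1\right)}] = \frac{40 \sqrt{2} y^{5} - 16 y^{4} \sqrt{4 y^{2} + 5} e^{2 y} + 40 \sqrt{2} y^{3} - 16 y^{2} \sqrt{4 y^{2} + 5} e^{2 y} + 4 y \sqrt{4 y^{2} + 5} + 10 \sqrt{2} y - 4 \sqrt{4 y^{2} + 5} e^{2 y}}{4 y^{4} \sqrt{4 y^{2} + 5} + 4 y^{2} \sqrt{4 y^{2} + 5} + \sqrt{4 y^{2} + 5}} = f(y).
F(3) = - 2 e^{6} - \frac{1}{19} + \frac{5 \sqrt{82}}{2}; F(1/2) = - 2 e - \frac{2}{3} + 5 \sqrt{3}.
Integral = F(3) - F(1/2) = - 2 e^{6} - 5 \sqrt{3} + \frac{35}{57} + 2 e + \frac{5 \sqrt{82}}{2}.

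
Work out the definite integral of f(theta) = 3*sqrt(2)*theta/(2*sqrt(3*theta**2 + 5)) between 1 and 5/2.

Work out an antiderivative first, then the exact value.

The substitution u = 3*theta**2/2 + 5/2 works: f is exactly (dF/du)*(du/dtheta) for that inner function.
F(theta) = sqrt(3*theta**2/2 + 5/2) is an antiderivative of f.
Check: d/dtheta[sqrt(3*theta**2/2 + 5/2)] = 3*sqrt(2)*theta/(2*sqrt(3*theta**2 + 5)) = f(theta).
F(5/2) = sqrt(190)/4; F(1) = 2.
Integral = F(5/2) - F(1) = -2 + sqrt(190)/4.

Antiderivative: F(theta) = sqrt(3*theta**2/2 + 5/2); value = -2 + sqrt(190)/4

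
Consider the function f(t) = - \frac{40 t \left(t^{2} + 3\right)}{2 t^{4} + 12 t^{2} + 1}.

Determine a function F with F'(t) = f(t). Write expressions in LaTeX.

The substitution u = \frac{2 t^{4}}{3} + 4 t^{2} + \frac{1}{3} works: f is exactly (dF/du)*(du/dt) for that inner function.
Check: d/dt[- 5 \log{\left(\frac{2 t^{4}}{3} + 4 t^{2} + \frac{1}{3} \right)}] = \frac{- 40 t^{3} - 120 t}{2 t^{4} + 12 t^{2} + 1}, which equals f(t).

An antiderivative is F(t) = - 5 \log{\left(\frac{2 t^{4}}{3} + 4 t^{2} + \frac{1}{3} \right)}.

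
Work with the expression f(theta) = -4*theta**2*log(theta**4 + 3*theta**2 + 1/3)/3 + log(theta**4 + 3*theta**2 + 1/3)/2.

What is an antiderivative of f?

An antiderivative is F(theta) = (32*theta**3 + 3*theta*(9 - 8*theta**2)*log(theta**4 + 3*theta**2 + 1/3) - 252*theta + sqrt(2)*sqrt(26811 - 3203*sqrt(69))*atan(2865*sqrt(2)*theta/(4*sqrt(69)*sqrt(26811 - 3203*sqrt(69)) + 63*sqrt(26811 - 3203*sqrt(69)))) - sqrt(2)*sqrt(3203*sqrt(69) + 26811)*atan(2865*sqrt(2)*theta/(-63*sqrt(3203*sqrt(69) + 26811) + 4*sqrt(69)*sqrt(3203*sqrt(69) + 26811))))/54.

Integrate term by term and add the pieces.
Check: d/dtheta[(32*theta**3 + 3*theta*(9 - 8*theta**2)*log(theta**4 + 3*theta**2 + 1/3) - 252*theta + sqrt(2)*sqrt(26811 - 3203*sqrt(69))*atan(2865*sqrt(2)*theta/(4*sqrt(69)*sqrt(26811 - 3203*sqrt(69)) + 63*sqrt(26811 - 3203*sqrt(69)))) - sqrt(2)*sqrt(3203*sqrt(69) + 26811)*atan(2865*sqrt(2)*theta/(-63*sqrt(3203*sqrt(69) + 26811) + 4*sqrt(69)*sqrt(3203*sqrt(69) + 26811))))/54] = -4*theta**2*log(theta**4 + 3*theta**2 + 1/3)/3 + log(theta**4 + 3*theta**2 + 1/3)/2 = f(theta).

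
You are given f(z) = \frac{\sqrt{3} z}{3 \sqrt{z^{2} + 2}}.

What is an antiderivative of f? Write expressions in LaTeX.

The substitution u = 3 z^{2} + 6 works: f is exactly (dF/du)*(du/dz) for that inner function.
Check: d/dz[\frac{\sqrt{3} \sqrt{z^{2} + 2}}{3}] = \frac{\sqrt{3} z}{3 \sqrt{z^{2} + 2}} = f(z).

An antiderivative is F(z) = \frac{\sqrt{3} \sqrt{z^{2} + 2}}{3}.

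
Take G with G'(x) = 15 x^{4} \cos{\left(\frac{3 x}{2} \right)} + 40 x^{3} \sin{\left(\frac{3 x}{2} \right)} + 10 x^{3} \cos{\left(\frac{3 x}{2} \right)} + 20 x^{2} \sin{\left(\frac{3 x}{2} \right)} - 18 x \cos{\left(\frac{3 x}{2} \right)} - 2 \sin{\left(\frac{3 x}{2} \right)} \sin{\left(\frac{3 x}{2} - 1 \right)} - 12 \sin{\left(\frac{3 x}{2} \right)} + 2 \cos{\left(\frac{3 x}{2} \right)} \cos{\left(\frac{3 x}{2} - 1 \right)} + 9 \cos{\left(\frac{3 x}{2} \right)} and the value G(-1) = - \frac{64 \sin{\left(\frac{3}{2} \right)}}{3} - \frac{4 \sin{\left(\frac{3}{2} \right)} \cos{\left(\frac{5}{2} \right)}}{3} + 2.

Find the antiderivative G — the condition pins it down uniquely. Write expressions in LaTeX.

G(x) = \frac{2 \left(15 x^{4} \sin{\left(\frac{3 x}{2} \right)} + 10 x^{3} \sin{\left(\frac{3 x}{2} \right)} - 18 x \sin{\left(\frac{3 x}{2} \right)} + 2 \sin{\left(\frac{3 x}{2} \right)} \cos{\left(\frac{3 x}{2} - 1 \right)} + 9 \sin{\left(\frac{3 x}{2} \right)} + 3\right)}{3}

Recognize the product-rule pattern: G'(x) = u'v + uv' with u = 10 x^{4} + \frac{20 x^{3}}{3} - 12 x + \frac{4 \cos{\left(\frac{3 x}{2} - 1 \right)}}{3} + 6, v = \sin{\left(\frac{3 x}{2} \right)}, so integration by parts undoes it.
A general antiderivative is 4 \left(\frac{5 x^{4}}{2} + \frac{5 x^{3}}{3} - 3 x + \frac{\cos{\left(\frac{3 x}{2} - 1 \right)}}{3} + \frac{3}{2}\right) \sin{\left(\frac{3 x}{2} \right)} + C.
The condition gives C = - \frac{64 \sin{\left(\frac{3}{2} \right)}}{3} - \frac{4 \sin{\left(\frac{3}{2} \right)} \cos{\left(\frac{5}{2} \right)}}{3} + 2 - (- \frac{64 \sin{\left(\frac{3}{2} \right)}}{3} - \frac{4 \sin{\left(\frac{3}{2} \right)} \cos{\left(\frac{5}{2} \right)}}{3}) = 2.
So G(x) = \frac{2 \left(15 x^{4} \sin{\left(\frac{3 x}{2} \right)} + 10 x^{3} \sin{\left(\frac{3 x}{2} \right)} - 18 x \sin{\left(\frac{3 x}{2} \right)} + 2 \sin{\left(\frac{3 x}{2} \right)} \cos{\left(\frac{3 x}{2} - 1 \right)} + 9 \sin{\left(\frac{3 x}{2} \right)} + 3\right)}{3}.
Check: d/dx[\frac{2 \left(15 x^{4} \sin{\left(\frac{3 x}{2} \right)} + 10 x^{3} \sin{\left(\frac{3 x}{2} \right)} - 18 x \sin{\left(\frac{3 x}{2} \right)} + 2 \sin{\left(\frac{3 x}{2} \right)} \cos{\left(\frac{3 x}{2} - 1 \right)} + 9 \sin{\left(\frac{3 x}{2} \right)} + 3\right)}{3}] = 15 x^{4} \cos{\left(\frac{3 x}{2} \right)} + 40 x^{3} \sin{\left(\frac{3 x}{2} \right)} + 10 x^{3} \cos{\left(\frac{3 x}{2} \right)} + 20 x^{2} \sin{\left(\frac{3 x}{2} \right)} - 18 x \cos{\left(\frac{3 x}{2} \right)} - 2 \sin{\left(\frac{3 x}{2} \right)} \sin{\left(\frac{3 x}{2} - 1 \right)} - 12 \sin{\left(\frac{3 x}{2} \right)} + 2 \cos{\left(\frac{3 x}{2} \right)} \cos{\left(\frac{3 x}{2} - 1 \right)} + 9 \cos{\left(\frac{3 x}{2} \right)} = G'(x).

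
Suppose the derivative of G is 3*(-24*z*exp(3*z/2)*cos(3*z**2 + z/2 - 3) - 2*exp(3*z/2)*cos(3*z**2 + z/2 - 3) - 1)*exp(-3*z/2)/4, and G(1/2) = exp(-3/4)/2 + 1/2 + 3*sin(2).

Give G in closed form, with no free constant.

G(z) = (-6*exp(3*z/2)*sin(3*z**2 + z/2 - 3) + exp(3*z/2) + 1)*exp(-3*z/2)/2

Any candidate G(z) must reproduce the stated G'(z) exactly.
A general antiderivative is -3*sin(3*z**2 + z/2 - 3) + exp(-3*z/2)/2 + C.
The condition gives C = exp(-3/4)/2 + 1/2 + 3*sin(2) - (exp(-3/4)/2 + 3*sin(2)) = 1/2.
So G(z) = (-6*exp(3*z/2)*sin(3*z**2 + z/2 - 3) + exp(3*z/2) + 1)*exp(-3*z/2)/2.
Check: d/dz[(-6*exp(3*z/2)*sin(3*z**2 + z/2 - 3) + exp(3*z/2) + 1)*exp(-3*z/2)/2] = (-72*z*exp(3*z/2)*cos(3*z**2 + z/2 - 3) - 6*exp(3*z/2)*cos(3*z**2 + z/2 - 3) - 3)*exp(-3*z/2)/4, which equals G'(z).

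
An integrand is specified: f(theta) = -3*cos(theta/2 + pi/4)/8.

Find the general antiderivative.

F(theta) = -3*sin(theta/2 + pi/4)/4 + C

Any candidate F(theta) must reproduce f(theta) exactly when differentiated.
Check: d/dtheta[-3*sin(theta/2 + pi/4)/4] = -3*cos(theta/2 + pi/4)/8 = f(theta).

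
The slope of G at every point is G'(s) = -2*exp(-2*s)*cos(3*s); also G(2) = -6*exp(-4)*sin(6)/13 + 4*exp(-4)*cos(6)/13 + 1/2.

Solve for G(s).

Whatever form G(s) takes, its d/ds must return the stated G'(s).
A general antiderivative is -6*exp(-2*s)*sin(3*s)/13 + 4*exp(-2*s)*cos(3*s)/13 + C.
The condition gives C = -6*exp(-4)*sin(6)/13 + 4*exp(-4)*cos(6)/13 + 1/2 - (-6*exp(-4)*sin(6)/13 + 4*exp(-4)*cos(6)/13) = 1/2.
So G(s) = 1/2 - 6*exp(-2*s)*sin(3*s)/13 + 4*exp(-2*s)*cos(3*s)/13.
Check: d/ds[1/2 - 6*exp(-2*s)*sin(3*s)/13 + 4*exp(-2*s)*cos(3*s)/13] = -2*exp(-2*s)*cos(3*s) = G'(s).

G(s) = 1/2 - 6*exp(-2*s)*sin(3*s)/13 + 4*exp(-2*s)*cos(3*s)/13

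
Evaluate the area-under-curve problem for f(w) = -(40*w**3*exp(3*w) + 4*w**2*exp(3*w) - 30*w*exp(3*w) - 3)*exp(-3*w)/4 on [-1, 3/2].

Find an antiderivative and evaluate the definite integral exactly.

Antiderivative: F(w) = (-30*w**4*exp(3*w) - 4*w**3*exp(3*w) + 45*w**2*exp(3*w) - 3)*exp(-3*w)/12; value = -665/96 - exp(-9/2)/4 + exp(3)/4

An antiderivative F(w) passes only if d/dw[F] lands on f(w) exactly.
F(w) = (-30*w**4*exp(3*w) - 4*w**3*exp(3*w) + 45*w**2*exp(3*w) - 3)*exp(-3*w)/12 is an antiderivative of f.
Check: d/dw[(-30*w**4*exp(3*w) - 4*w**3*exp(3*w) + 45*w**2*exp(3*w) - 3)*exp(-3*w)/12] = (-40*w**3*exp(3*w) - 4*w**2*exp(3*w) + 30*w*exp(3*w) + 3)*exp(-3*w)/4, which equals f(w).
F(3/2) = -171/32 - exp(-9/2)/4; F(-1) = 19/12 - exp(3)/4.
Integral = F(3/2) - F(-1) = -665/96 - exp(-9/2)/4 + exp(3)/4.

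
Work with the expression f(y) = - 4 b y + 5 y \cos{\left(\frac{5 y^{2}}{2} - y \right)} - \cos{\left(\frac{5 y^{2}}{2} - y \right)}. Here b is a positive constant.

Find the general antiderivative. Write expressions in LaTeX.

Integrate term by term and add the pieces.
Check: d/dy[- 2 b y^{2} + \sin{\left(\frac{5 y^{2}}{2} - y \right)}] = - 4 b y + 5 y \cos{\left(\frac{5 y^{2}}{2} - y \right)} - \cos{\left(\frac{5 y^{2}}{2} - y \right)} = f(y).

F(y) = - 2 b y^{2} + \sin{\left(\frac{5 y^{2}}{2} - y \right)} + C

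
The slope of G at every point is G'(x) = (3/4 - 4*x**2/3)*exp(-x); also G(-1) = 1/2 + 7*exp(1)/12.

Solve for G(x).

G(x) = (16*x**2 + 32*x + 6*exp(x) + 23)*exp(-x)/12

Recognize the product-rule pattern: G'(x) = u'v + uv' with u = 4*x**2/3 + 8*x/3 + 23/12, v = exp(-x), so integration by parts undoes it.
A general antiderivative is (16*x**2 + 32*x + 23)*exp(-x)/12 + C.
The condition gives C = 1/2 + 7*exp(1)/12 - (7*exp(1)/12) = 1/2.
So G(x) = (16*x**2 + 32*x + 6*exp(x) + 23)*exp(-x)/12.
Check: d/dx[(16*x**2 + 32*x + 6*exp(x) + 23)*exp(-x)/12] = (9 - 16*x**2)*exp(-x)/12, which equals G'(x).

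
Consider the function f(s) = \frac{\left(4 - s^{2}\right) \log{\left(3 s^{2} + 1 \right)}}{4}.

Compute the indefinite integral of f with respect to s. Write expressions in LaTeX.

F(s) = - \frac{9 s^{3} \log{\left(3 s^{2} + 1 \right)} - 6 s^{3} - 108 s \log{\left(3 s^{2} + 1 \right)} + 222 s - 74 \sqrt{3} \operatorname{atan}{\left(\sqrt{3} s \right)}}{108} + C

Recover f(s) by differentiating a candidate F(s); any mismatch rules it out.
Check: d/ds[- \frac{9 s^{3} \log{\left(3 s^{2} + 1 \right)} - 6 s^{3} - 108 s \log{\left(3 s^{2} + 1 \right)} + 222 s - 74 \sqrt{3} \operatorname{atan}{\left(\sqrt{3} s \right)}}{108}] = - \frac{s^{2} \log{\left(3 s^{2} + 1 \right)}}{4} + \log{\left(3 s^{2} + 1 \right)}, which equals f(s).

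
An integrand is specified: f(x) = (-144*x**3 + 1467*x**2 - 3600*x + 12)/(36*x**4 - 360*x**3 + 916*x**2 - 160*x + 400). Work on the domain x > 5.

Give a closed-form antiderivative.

An antiderivative is F(x) = (-8*(x - 5)*log(3*x**2/2 + 2/3) - 3)/(4*(x - 5)).

Since d/dx undoes antidifferentiation here, F'(x) = f(x) is required of F(x).
Check: d/dx[(-8*(x - 5)*log(3*x**2/2 + 2/3) - 3)/(4*(x - 5))] = (-144*x**3 + 1467*x**2 - 3600*x + 12)/(36*x**4 - 360*x**3 + 916*x**2 - 160*x + 400) = f(x).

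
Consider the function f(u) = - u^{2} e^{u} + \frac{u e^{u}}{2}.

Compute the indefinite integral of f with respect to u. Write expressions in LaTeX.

F(u) = \frac{\left(- 2 u^{2} + 5 u - 5\right) e^{u}}{2} + C

Recognize the product-rule pattern: f = v'r + vr' with v = - u^{2} + \frac{5 u}{2} - \frac{5}{2}, r = e^{u}, so integration by parts undoes it.
Check: d/du[\frac{\left(- 2 u^{2} + 5 u - 5\right) e^{u}}{2}] = - u^{2} e^{u} + \frac{u e^{u}}{2} = f(u).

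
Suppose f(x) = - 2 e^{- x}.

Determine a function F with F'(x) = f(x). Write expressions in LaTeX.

An antiderivative is F(x) = 2 e^{- x}.

Recover f(x) by differentiating a candidate F(x); any mismatch rules it out.
Check: d/dx[2 e^{- x}] = - 2 e^{- x} = f(x).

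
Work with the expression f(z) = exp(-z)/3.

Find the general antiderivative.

F(z) = -exp(-z)/3 + C

A candidate is checked by its d/dz: the result must match f(z).
Check: d/dz[-exp(-z)/3] = exp(-z)/3 = f(z).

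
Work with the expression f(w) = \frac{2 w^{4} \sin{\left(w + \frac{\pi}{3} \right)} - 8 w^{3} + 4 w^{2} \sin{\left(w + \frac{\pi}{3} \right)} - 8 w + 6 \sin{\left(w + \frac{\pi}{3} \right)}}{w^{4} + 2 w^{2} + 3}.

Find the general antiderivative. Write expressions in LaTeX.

Recover f(w) by differentiating a candidate F(w); any mismatch rules it out.
Check: d/dw[2 \left(- \log{\left(w^{4} + 2 w^{2} + 3 \right)} - \cos{\left(w + \frac{\pi}{3} \right)}\right)] = \frac{2 w^{4} \sin{\left(w + \frac{\pi}{3} \right)} - 8 w^{3} + 4 w^{2} \sin{\left(w + \frac{\pi}{3} \right)} - 8 w + 6 \sin{\left(w + \frac{\pi}{3} \right)}}{w^{4} + 2 w^{2} + 3} = f(w).

F(w) = 2 \left(- \log{\left(w^{4} + 2 w^{2} + 3 \right)} - \cos{\left(w + \frac{\pi}{3} \right)}\right) + C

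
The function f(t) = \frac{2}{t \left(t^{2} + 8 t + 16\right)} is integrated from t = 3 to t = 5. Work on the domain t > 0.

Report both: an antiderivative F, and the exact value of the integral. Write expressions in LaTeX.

Antiderivative: F(t) = \frac{\log{\left(t \right)}}{8} - \frac{\log{\left(t + 4 \right)}}{8} + \frac{2}{4 t + 16}; value = - \frac{\log{\left(9 \right)}}{8} - \frac{\log{\left(3 \right)}}{8} - \frac{1}{63} + \frac{\log{\left(5 \right)}}{8} + \frac{\log{\left(7 \right)}}{8}

Factor the denominator (t \left(t + 4\right)^{2}) and decompose: f = - \frac{1}{8 \left(t + 4\right)} - \frac{1}{2 \left(t + 4\right)^{2}} + \frac{1}{8 t}; each piece integrates to a log, atan, or power term.
F(t) = \frac{\log{\left(t \right)}}{8} - \frac{\log{\left(t + 4 \right)}}{8} + \frac{2}{4 t + 16} is an antiderivative of f.
Check: d/dt[\frac{\log{\left(t \right)}}{8} - \frac{\log{\left(t + 4 \right)}}{8} + \frac{2}{4 t + 16}] = \frac{2}{t^{3} + 8 t^{2} + 16 t}, which equals f(t).
F(5) = - \frac{\log{\left(9 \right)}}{8} + \frac{1}{18} + \frac{\log{\left(5 \right)}}{8}; F(3) = - \frac{\log{\left(7 \right)}}{8} + \frac{1}{14} + \frac{\log{\left(3 \right)}}{8}.
Integral = F(5) - F(3) = - \frac{\log{\left(9 \right)}}{8} - \frac{\log{\left(3 \right)}}{8} - \frac{1}{63} + \frac{\log{\left(5 \right)}}{8} + \frac{\log{\left(7 \right)}}{8}.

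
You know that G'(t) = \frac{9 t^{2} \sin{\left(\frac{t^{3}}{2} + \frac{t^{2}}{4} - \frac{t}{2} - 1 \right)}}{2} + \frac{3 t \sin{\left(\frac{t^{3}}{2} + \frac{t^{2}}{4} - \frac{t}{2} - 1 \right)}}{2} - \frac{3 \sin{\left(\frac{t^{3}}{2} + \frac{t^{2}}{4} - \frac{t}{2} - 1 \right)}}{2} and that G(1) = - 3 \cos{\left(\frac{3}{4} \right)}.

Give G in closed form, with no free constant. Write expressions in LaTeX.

G'(t) matches the chain-rule pattern g'(h)*h' with inner function h(t) = \frac{t^{3}}{2} + \frac{t^{2}}{4} - \frac{t}{2} - 1; substituting u = h(t) collapses the integral.
A general antiderivative is - 3 \cos{\left(\frac{t^{3}}{2} + \frac{t^{2}}{4} - \frac{t}{2} - 1 \right)} + C.
The condition gives C = - 3 \cos{\left(\frac{3}{4} \right)} - (- 3 \cos{\left(\frac{3}{4} \right)}) = 0.
So G(t) = - 3 \cos{\left(\frac{t^{3}}{2} + \frac{t^{2}}{4} - \frac{t}{2} - 1 \right)}.
Check: d/dt[- 3 \cos{\left(\frac{t^{3}}{2} + \frac{t^{2}}{4} - \frac{t}{2} - 1 \right)}] = \frac{9 t^{2} \sin{\left(\frac{t^{3}}{2} + \frac{t^{2}}{4} - \frac{t}{2} - 1 \right)}}{2} + \frac{3 t \sin{\left(\frac{t^{3}}{2} + \frac{t^{2}}{4} - \frac{t}{2} - 1 \right)}}{2} - \frac{3 \sin{\left(\frac{t^{3}}{2} + \frac{t^{2}}{4} - \frac{t}{2} - 1 \right)}}{2} = G'(t).

G(t) = - 3 \cos{\left(\frac{t^{3}}{2} + \frac{t^{2}}{4} - \frac{t}{2} - 1 \right)}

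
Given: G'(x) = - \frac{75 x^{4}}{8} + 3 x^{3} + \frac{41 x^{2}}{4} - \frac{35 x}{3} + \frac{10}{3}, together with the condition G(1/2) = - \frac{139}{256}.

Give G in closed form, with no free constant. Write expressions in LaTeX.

Recognize the product-rule pattern: G'(x) = u'v + uv' with u = - \frac{5 x^{2}}{2} + x - 1, v = \frac{3 x^{3}}{4} - \frac{5 x}{3} + \frac{5}{3}, so integration by parts undoes it.
A general antiderivative is \left(- \frac{5 x^{2}}{2} + x - 1\right) \left(\frac{3 x^{3}}{4} - \frac{5 x}{3} + \frac{5}{3}\right) + C.
The condition gives C = - \frac{139}{256} - (- \frac{267}{256}) = \frac{1}{2}.
So G(x) = - \frac{45 x^{5} - 18 x^{4} - 82 x^{3} + 140 x^{2} - 80 x + 28}{24}.
Check: d/dx[- \frac{45 x^{5} - 18 x^{4} - 82 x^{3} + 140 x^{2} - 80 x + 28}{24}] = - \frac{75 x^{4}}{8} + 3 x^{3} + \frac{41 x^{2}}{4} - \frac{35 x}{3} + \frac{10}{3} = G'(x).

G(x) = - \frac{45 x^{5} - 18 x^{4} - 82 x^{3} + 140 x^{2} - 80 x + 28}{24}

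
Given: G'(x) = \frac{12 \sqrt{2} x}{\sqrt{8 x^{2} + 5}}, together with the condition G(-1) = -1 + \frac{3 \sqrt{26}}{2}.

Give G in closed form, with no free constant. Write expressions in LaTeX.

G'(x) matches the chain-rule pattern g'(h)*h' with inner function h(x) = 4 x^{2} + \frac{5}{2}; substituting u = h(x) collapses the integral.
A general antiderivative is 3 \sqrt{4 x^{2} + \frac{5}{2}} + C.
The condition gives C = -1 + \frac{3 \sqrt{26}}{2} - (\frac{3 \sqrt{26}}{2}) = -1.
So G(x) = \frac{3 \sqrt{2} \sqrt{8 x^{2} + 5} - 2}{2}.
Check: d/dx[\frac{3 \sqrt{2} \sqrt{8 x^{2} + 5} - 2}{2}] = \frac{12 \sqrt{2} x}{\sqrt{8 x^{2} + 5}} = G'(x).

G(x) = \frac{3 \sqrt{2} \sqrt{8 x^{2} + 5} - 2}{2}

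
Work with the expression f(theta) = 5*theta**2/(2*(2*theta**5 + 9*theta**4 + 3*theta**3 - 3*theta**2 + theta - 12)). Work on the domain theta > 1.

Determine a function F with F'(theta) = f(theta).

An antiderivative is F(theta) = log(theta - 1)/20 - 9*log(theta + 3/2)/65 + 8*log(theta + 4)/85 - 5*log(theta**2 + 1)/1768 + 105*atan(theta)/884.

The denominator factors as 2*(theta - 1)*(theta + 4)*(2*theta + 3)*(theta**2 + 1); partial fractions split f into directly integrable pieces: -5*(theta - 21)/(884*(theta**2 + 1)) - 18/(65*(2*theta + 3)) + 8/(85*(theta + 4)) + 1/(20*(theta - 1)).
Check: d/dtheta[log(theta - 1)/20 - 9*log(theta + 3/2)/65 + 8*log(theta + 4)/85 - 5*log(theta**2 + 1)/1768 + 105*atan(theta)/884] = 5*theta**2/(4*theta**5 + 18*theta**4 + 6*theta**3 - 6*theta**2 + 2*theta - 24), which equals f(theta).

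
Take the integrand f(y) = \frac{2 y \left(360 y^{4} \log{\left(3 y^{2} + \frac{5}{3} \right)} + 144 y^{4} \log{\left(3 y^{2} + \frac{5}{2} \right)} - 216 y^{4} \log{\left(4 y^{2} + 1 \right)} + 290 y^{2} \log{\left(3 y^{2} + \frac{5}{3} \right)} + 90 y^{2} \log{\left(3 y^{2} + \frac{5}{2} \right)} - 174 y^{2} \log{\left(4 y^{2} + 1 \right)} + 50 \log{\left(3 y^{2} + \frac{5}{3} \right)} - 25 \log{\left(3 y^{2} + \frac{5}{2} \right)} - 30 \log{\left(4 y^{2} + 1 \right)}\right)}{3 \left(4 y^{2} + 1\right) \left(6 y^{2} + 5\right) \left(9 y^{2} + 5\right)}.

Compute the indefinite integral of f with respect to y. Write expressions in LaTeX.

F(y) = \frac{\left(5 \log{\left(3 y^{2} + \frac{5}{3} \right)} - 3 \log{\left(4 y^{2} + 1 \right)}\right) \log{\left(3 y^{2} + \frac{5}{2} \right)}}{9} + C

Recognize the product-rule pattern: f = u'v + uv' with u = \frac{5 \log{\left(3 y^{2} + \frac{5}{3} \right)}}{9} - \frac{\log{\left(4 y^{2} + 1 \right)}}{3}, v = \log{\left(3 y^{2} + \frac{5}{2} \right)}, so integration by parts undoes it.
Check: d/dy[\frac{\left(5 \log{\left(3 y^{2} + \frac{5}{3} \right)} - 3 \log{\left(4 y^{2} + 1 \right)}\right) \log{\left(3 y^{2} + \frac{5}{2} \right)}}{9}] = \frac{720 y^{5} \log{\left(3 y^{2} + \frac{5}{3} \right)} + 288 y^{5} \log{\left(3 y^{2} + \frac{5}{2} \right)} - 432 y^{5} \log{\left(4 y^{2} + 1 \right)} + 580 y^{3} \log{\left(3 y^{2} + \frac{5}{3} \right)} + 180 y^{3} \log{\left(3 y^{2} + \frac{5}{2} \right)} - 348 y^{3} \log{\left(4 y^{2} + 1 \right)} + 100 y \log{\left(3 y^{2} + \frac{5}{3} \right)} - 50 y \log{\left(3 y^{2} + \frac{5}{2} \right)} - 60 y \log{\left(4 y^{2} + 1 \right)}}{648 y^{6} + 1062 y^{4} + 525 y^{2} + 75}, which equals f(y).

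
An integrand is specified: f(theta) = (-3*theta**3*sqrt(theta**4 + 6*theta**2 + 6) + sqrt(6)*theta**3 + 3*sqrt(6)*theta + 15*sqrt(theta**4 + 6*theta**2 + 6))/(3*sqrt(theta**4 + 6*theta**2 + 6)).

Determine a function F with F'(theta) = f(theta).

Whatever form F(theta) takes, F'(theta) = f(theta) is non-negotiable.
Check: d/dtheta[-theta**4/4 + 5*theta + sqrt(2*theta**4/3 + 4*theta**2 + 4)/2] = (-3*theta**3*sqrt(theta**4 + 6*theta**2 + 6) + sqrt(6)*theta**3 + 3*sqrt(6)*theta + 15*sqrt(theta**4 + 6*theta**2 + 6))/(3*sqrt(theta**4 + 6*theta**2 + 6)) = f(theta).

An antiderivative is F(theta) = -theta**4/4 + 5*theta + sqrt(2*theta**4/3 + 4*theta**2 + 4)/2.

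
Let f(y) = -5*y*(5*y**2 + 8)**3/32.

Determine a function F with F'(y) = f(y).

An antiderivative is F(y) = -(5*y**2 + 8)**4/256.

The substitution u = 5*y**2/4 + 2 works: f is exactly (dF/du)*(du/dy) for that inner function.
Check: d/dy[-(5*y**2 + 8)**4/256] = -625*y**7/32 - 375*y**5/4 - 150*y**3 - 80*y, which equals f(y).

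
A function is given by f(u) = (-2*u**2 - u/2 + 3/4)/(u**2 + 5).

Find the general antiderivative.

F(u) = -2*u - log(u**2 + 5)/4 + 43*sqrt(5)*atan(sqrt(5)*u/5)/20 + C

Since d/du undoes antidifferentiation here, F'(u) = f(u) is required of F(u).
Check: d/du[-2*u - log(u**2 + 5)/4 + 43*sqrt(5)*atan(sqrt(5)*u/5)/20] = (-8*u**2 - 2*u + 3)/(4*u**2 + 20), which equals f(u).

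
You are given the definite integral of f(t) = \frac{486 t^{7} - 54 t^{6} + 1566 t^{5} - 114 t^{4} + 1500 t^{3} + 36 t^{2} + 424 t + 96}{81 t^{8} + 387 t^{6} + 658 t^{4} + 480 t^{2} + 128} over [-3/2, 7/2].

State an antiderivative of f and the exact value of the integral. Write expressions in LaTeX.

Antiderivative: F(t) = \frac{9 t^{2} \log{\left(t^{2} + 2 \right)} + 18 t^{2} \log{\left(2 t^{2} + 2 \right)} + 6 t + 8 \log{\left(t^{2} + 2 \right)} + 16 \log{\left(2 t^{2} + 2 \right)} + 6}{9 t^{2} + 8}; value = - 2 \log{\left(\frac{13}{2} \right)} - \log{\left(\frac{17}{4} \right)} + \frac{17880}{53449} + \log{\left(\frac{57}{4} \right)} + 2 \log{\left(\frac{53}{2} \right)}

Since d/dt undoes antidifferentiation here, F'(t) = f(t) is required of F(t).
F(t) = \frac{9 t^{2} \log{\left(t^{2} + 2 \right)} + 18 t^{2} \log{\left(2 t^{2} + 2 \right)} + 6 t + 8 \log{\left(t^{2} + 2 \right)} + 16 \log{\left(2 t^{2} + 2 \right)} + 6}{9 t^{2} + 8} is an antiderivative of f.
Check: d/dt[\frac{9 t^{2} \log{\left(t^{2} + 2 \right)} + 18 t^{2} \log{\left(2 t^{2} + 2 \right)} + 6 t + 8 \log{\left(t^{2} + 2 \right)} + 16 \log{\left(2 t^{2} + 2 \right)} + 6}{9 t^{2} + 8}] = \frac{486 t^{7} - 54 t^{6} + 1566 t^{5} - 114 t^{4} + 1500 t^{3} + 36 t^{2} + 424 t + 96}{81 t^{8} + 387 t^{6} + 658 t^{4} + 480 t^{2} + 128} = f(t).
F(7/2) = \frac{108}{473} + \log{\left(\frac{57}{4} \right)} + 2 \log{\left(\frac{53}{2} \right)}; F(-3/2) = - \frac{12}{113} + \log{\left(\frac{17}{4} \right)} + 2 \log{\left(\frac{13}{2} \right)}.
Integral = F(7/2) - F(-3/2) = - 2 \log{\left(\frac{13}{2} \right)} - \log{\left(\frac{17}{4} \right)} + \frac{17880}{53449} + \log{\left(\frac{57}{4} \right)} + 2 \log{\left(\frac{53}{2} \right)}.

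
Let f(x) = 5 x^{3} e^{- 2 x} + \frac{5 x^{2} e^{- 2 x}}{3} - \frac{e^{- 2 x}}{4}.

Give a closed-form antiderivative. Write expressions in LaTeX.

f has the shape u'v + uv' for u = - \frac{5 x^{3}}{2} - \frac{55 x^{2}}{12} - \frac{55 x}{12} - \frac{13}{6} and v = e^{- 2 x} — it is the derivative of the product u*v.
Check: d/dx[\frac{\left(- 30 x^{3} - 55 x^{2} - 55 x - 26\right) e^{- 2 x}}{12}] = \frac{\left(60 x^{3} + 20 x^{2} - 3\right) e^{- 2 x}}{12}, which equals f(x).

An antiderivative is F(x) = \frac{\left(- 30 x^{3} - 55 x^{2} - 55 x - 26\right) e^{- 2 x}}{12}.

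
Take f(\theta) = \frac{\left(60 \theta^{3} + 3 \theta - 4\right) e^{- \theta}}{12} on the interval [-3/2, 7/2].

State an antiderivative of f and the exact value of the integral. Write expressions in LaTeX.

f has the shape u'v + uv' for u = - 5 \theta^{3} - 15 \theta^{2} - \frac{121 \theta}{4} - \frac{359}{12} and v = e^{- \theta} — it is the derivative of the product u*v.
F(\theta) = \frac{\left(- 60 \theta^{3} - 180 \theta^{2} - 363 \theta - 359\right) e^{- \theta}}{12} is an antiderivative of f.
Check: d/d\theta[\frac{\left(- 60 \theta^{3} - 180 \theta^{2} - 363 \theta - 359\right) e^{- \theta}}{12}] = \frac{\left(60 \theta^{3} + 3 \theta - 4\right) e^{- \theta}}{12} = f(\theta).
F(7/2) = - \frac{6407}{12 e^{\frac{7}{2}}}; F(-3/2) = - \frac{17 e^{\frac{3}{2}}}{12}.
Integral = F(7/2) - F(-3/2) = - \frac{6407}{12 e^{\frac{7}{2}}} + \frac{17 e^{\frac{3}{2}}}{12}.

Antiderivative: F(\theta) = \frac{\left(- 60 \theta^{3} - 180 \theta^{2} - 363 \theta - 359\right) e^{- \theta}}{12}; value = - \frac{6407}{12 e^{\frac{7}{2}}} + \frac{17 e^{\frac{3}{2}}}{12}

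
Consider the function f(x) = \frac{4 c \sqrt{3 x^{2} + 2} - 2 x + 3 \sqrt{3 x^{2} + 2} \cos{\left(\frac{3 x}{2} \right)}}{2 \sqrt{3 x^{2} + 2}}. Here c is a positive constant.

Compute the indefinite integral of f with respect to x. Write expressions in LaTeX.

F(x) = \frac{6 c x - \sqrt{3 x^{2} + 2} + 3 \sin{\left(\frac{3 x}{2} \right)}}{3} + C

Recover f(x) by differentiating a candidate F(x); any mismatch rules it out.
Check: d/dx[\frac{6 c x - \sqrt{3 x^{2} + 2} + 3 \sin{\left(\frac{3 x}{2} \right)}}{3}] = \frac{4 c \sqrt{3 x^{2} + 2} - 2 x + 3 \sqrt{3 x^{2} + 2} \cos{\left(\frac{3 x}{2} \right)}}{2 \sqrt{3 x^{2} + 2}} = f(x).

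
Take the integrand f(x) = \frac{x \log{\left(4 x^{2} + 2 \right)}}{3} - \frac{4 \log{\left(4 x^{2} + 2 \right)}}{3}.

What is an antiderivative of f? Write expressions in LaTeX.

Integrate term by term and add the pieces.
Check: d/dx[\frac{2 x^{2} \log{\left(4 x^{2} + 2 \right)} - 2 x^{2} - 16 x \log{\left(4 x^{2} + 2 \right)} + 32 x + \log{\left(x^{2} + \frac{1}{2} \right)} - 16 \sqrt{2} \operatorname{atan}{\left(\sqrt{2} x \right)}}{12}] = \frac{x \log{\left(2 x^{2} + 1 \right)}}{3} + \frac{x \log{\left(2 \right)}}{3} - \frac{4 \log{\left(2 x^{2} + 1 \right)}}{3} - \frac{4 \log{\left(2 \right)}}{3}, which equals f(x).

An antiderivative is F(x) = \frac{2 x^{2} \log{\left(4 x^{2} + 2 \right)} - 2 x^{2} - 16 x \log{\left(4 x^{2} + 2 \right)} + 32 x + \log{\left(x^{2} + \frac{1}{2} \right)} - 16 \sqrt{2} \operatorname{atan}{\left(\sqrt{2} x \right)}}{12}.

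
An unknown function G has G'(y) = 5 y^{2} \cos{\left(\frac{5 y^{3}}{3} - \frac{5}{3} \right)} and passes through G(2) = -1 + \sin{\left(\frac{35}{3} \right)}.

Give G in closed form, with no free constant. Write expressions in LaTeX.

G'(y) matches the chain-rule pattern g'(h)*h' with inner function h(y) = \frac{5 y^{3}}{3} - \frac{5}{3}; substituting u = h(y) collapses the integral.
A general antiderivative is \sin{\left(\frac{5 y^{3}}{3} - \frac{5}{3} \right)} + C.
The condition gives C = -1 + \sin{\left(\frac{35}{3} \right)} - (\sin{\left(\frac{35}{3} \right)}) = -1.
So G(y) = \sin{\left(\frac{5 y^{3}}{3} - \frac{5}{3} \right)} - 1.
Check: d/dy[\sin{\left(\frac{5 y^{3}}{3} - \frac{5}{3} \right)} - 1] = 5 y^{2} \cos{\left(\frac{5 y^{3}}{3} - \frac{5}{3} \right)} = G'(y).

G(y) = \sin{\left(\frac{5 y^{3}}{3} - \frac{5}{3} \right)} - 1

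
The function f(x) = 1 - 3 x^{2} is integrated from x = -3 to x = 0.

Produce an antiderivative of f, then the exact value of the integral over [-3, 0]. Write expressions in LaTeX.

Antiderivative: F(x) = - x^{3} + x; value = -24

Recover f(x) by differentiating a candidate F(x); any mismatch rules it out.
F(x) = - x^{3} + x is an antiderivative of f.
Check: d/dx[- x^{3} + x] = 1 - 3 x^{2} = f(x).
F(0) = 0; F(-3) = 24.
Integral = F(0) - F(-3) = -24.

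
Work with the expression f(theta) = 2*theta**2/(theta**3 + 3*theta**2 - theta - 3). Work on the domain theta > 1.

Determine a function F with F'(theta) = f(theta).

The denominator factors as (theta - 1)*(theta + 1)*(theta + 3); partial fractions split f into directly integrable pieces: 9/(4*(theta + 3)) - 1/(2*(theta + 1)) + 1/(4*(theta - 1)).
Check: d/dtheta[(log(theta - 1) - 2*log(theta + 1) + 9*log(theta + 3))/4] = 2*theta**2/(theta**3 + 3*theta**2 - theta - 3) = f(theta).

An antiderivative is F(theta) = (log(theta - 1) - 2*log(theta + 1) + 9*log(theta + 3))/4.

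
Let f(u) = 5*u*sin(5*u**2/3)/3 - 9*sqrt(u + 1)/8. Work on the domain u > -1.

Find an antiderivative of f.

An antiderivative is F(u) = -3*u*sqrt(u + 1)/4 - 3*sqrt(u + 1)/4 - cos(5*u**2/3)/2.

The integrand splits into summands that can be handled one at a time.
Check: d/du[-3*u*sqrt(u + 1)/4 - 3*sqrt(u + 1)/4 - cos(5*u**2/3)/2] = (40*u*sqrt(u + 1)*sin(5*u**2/3) - 27*u - 27)/(24*sqrt(u + 1)), which equals f(u).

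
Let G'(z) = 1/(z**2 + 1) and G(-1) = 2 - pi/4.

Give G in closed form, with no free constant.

Check a candidate G(z) by differentiating: d/dz[G] must match the given G'(z).
A general antiderivative is atan(z) + C.
The condition gives C = 2 - pi/4 - (-pi/4) = 2.
So G(z) = atan(z) + 2.
Check: d/dz[atan(z) + 2] = 1/(z**2 + 1) = G'(z).

G(z) = atan(z) + 2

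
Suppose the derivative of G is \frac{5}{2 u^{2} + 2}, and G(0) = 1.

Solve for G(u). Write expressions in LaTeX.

Check a candidate G(u) by differentiating: d/du[G] must match the given G'(u).
A general antiderivative is \frac{5 \operatorname{atan}{\left(u \right)}}{2} + C.
The condition gives C = 1 - (0) = 1.
So G(u) = \frac{5 \operatorname{atan}{\left(u \right)}}{2} + 1.
Check: d/du[\frac{5 \operatorname{atan}{\left(u \right)}}{2} + 1] = \frac{5}{2 u^{2} + 2} = G'(u).

G(u) = \frac{5 \operatorname{atan}{\left(u \right)}}{2} + 1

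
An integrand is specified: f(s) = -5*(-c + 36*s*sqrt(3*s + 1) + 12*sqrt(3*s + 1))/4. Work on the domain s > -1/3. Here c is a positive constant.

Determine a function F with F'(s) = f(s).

An antiderivative is F(s) = 5*c*s/4 - 18*s**2*sqrt(3*s + 1) - 12*s*sqrt(3*s + 1) - 2*sqrt(3*s + 1).

A candidate is checked by its d/ds: the result must match f(s).
Check: d/ds[5*c*s/4 - 18*s**2*sqrt(3*s + 1) - 12*s*sqrt(3*s + 1) - 2*sqrt(3*s + 1)] = (5*c*sqrt(3*s + 1) - 540*s**2 - 360*s - 60)/(4*sqrt(3*s + 1)), which equals f(s).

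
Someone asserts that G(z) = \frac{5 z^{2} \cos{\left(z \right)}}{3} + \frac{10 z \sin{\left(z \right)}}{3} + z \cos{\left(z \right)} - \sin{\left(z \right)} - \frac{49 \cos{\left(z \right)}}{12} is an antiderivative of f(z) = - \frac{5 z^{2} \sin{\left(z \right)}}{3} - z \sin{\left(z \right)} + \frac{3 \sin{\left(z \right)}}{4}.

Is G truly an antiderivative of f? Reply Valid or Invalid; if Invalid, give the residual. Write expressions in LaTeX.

d/dz[G] = - \frac{5 z^{2} \sin{\left(z \right)}}{3} - z \sin{\left(z \right)} + \frac{20 z \cos{\left(z \right)}}{3} + \frac{89 \sin{\left(z \right)}}{12}
d/dz[G] - f(z) = \frac{20 z \cos{\left(z \right)}}{3} + \frac{20 \sin{\left(z \right)}}{3} != 0.

Invalid: d/dz[G] - f = \frac{20 z \cos{\left(z \right)}}{3} + \frac{20 \sin{\left(z \right)}}{3}, which is not 0.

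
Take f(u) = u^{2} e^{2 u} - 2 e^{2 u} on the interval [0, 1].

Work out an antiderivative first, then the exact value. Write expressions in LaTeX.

Recognize the product-rule pattern: f = v'r + vr' with v = \frac{u^{2}}{2} - \frac{u}{2} - \frac{3}{4}, r = e^{2 u}, so integration by parts undoes it.
F(u) = \frac{\left(2 u^{2} - 2 u - 3\right) e^{2 u}}{4} is an antiderivative of f.
Check: d/du[\frac{\left(2 u^{2} - 2 u - 3\right) e^{2 u}}{4}] = u^{2} e^{2 u} - 2 e^{2 u} = f(u).
F(1) = - \frac{3 e^{2}}{4}; F(0) = - \frac{3}{4}.
Integral = F(1) - F(0) = \frac{3}{4} - \frac{3 e^{2}}{4}.

Antiderivative: F(u) = \frac{\left(2 u^{2} - 2 u - 3\right) e^{2 u}}{4}; value = \frac{3}{4} - \frac{3 e^{2}}{4}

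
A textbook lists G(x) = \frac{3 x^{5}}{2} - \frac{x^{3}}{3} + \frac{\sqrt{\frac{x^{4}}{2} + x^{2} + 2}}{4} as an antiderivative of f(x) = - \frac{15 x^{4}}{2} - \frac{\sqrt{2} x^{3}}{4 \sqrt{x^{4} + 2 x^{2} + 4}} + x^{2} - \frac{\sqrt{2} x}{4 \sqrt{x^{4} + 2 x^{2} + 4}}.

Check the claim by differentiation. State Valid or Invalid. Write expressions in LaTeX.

Invalid: d/dx[G] - f = \frac{30 x^{4} \sqrt{x^{4} + 2 x^{2} + 4} + \sqrt{2} x^{3} - 4 x^{2} \sqrt{x^{4} + 2 x^{2} + 4} + \sqrt{2} x}{2 \sqrt{x^{4} + 2 x^{2} + 4}}, which is not 0.

d/dx[G] = \frac{30 x^{4} \sqrt{x^{4} + 2 x^{2} + 4} + \sqrt{2} x^{3} - 4 x^{2} \sqrt{x^{4} + 2 x^{2} + 4} + \sqrt{2} x}{4 \sqrt{x^{4} + 2 x^{2} + 4}}
d/dx[G] - f(x) = \frac{30 x^{4} \sqrt{x^{4} + 2 x^{2} + 4} + \sqrt{2} x^{3} - 4 x^{2} \sqrt{x^{4} + 2 x^{2} + 4} + \sqrt{2} x}{2 \sqrt{x^{4} + 2 x^{2} + 4}} != 0.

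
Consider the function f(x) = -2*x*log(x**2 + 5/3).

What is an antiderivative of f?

An antiderivative is F(x) = -x**2*log(x**2 + 5/3) + x**2 - 5*log(3*x**2 + 5)/3.

Differentiate the proposed F(x) back; it has to land on f(x) exactly.
Check: d/dx[-x**2*log(x**2 + 5/3) + x**2 - 5*log(3*x**2 + 5)/3] = -2*x*log(x**2 + 5/3) = f(x).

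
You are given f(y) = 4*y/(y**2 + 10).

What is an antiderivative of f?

An antiderivative is F(y) = 2*log(y**2/2 + 5).

f matches the chain-rule pattern g'(h)*h' with inner function h(y) = y**2/2 + 5; substituting u = h(y) collapses the integral.
Check: d/dy[2*log(y**2/2 + 5)] = 4*y/(y**2 + 10) = f(y).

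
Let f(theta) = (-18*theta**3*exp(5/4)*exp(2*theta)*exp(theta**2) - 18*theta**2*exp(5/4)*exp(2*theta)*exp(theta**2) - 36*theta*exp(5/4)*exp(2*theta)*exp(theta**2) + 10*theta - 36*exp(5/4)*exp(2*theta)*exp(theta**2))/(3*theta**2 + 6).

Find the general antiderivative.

F(theta) = -3*exp(5/4)*exp(2*theta)*exp(theta**2) + 5*log(theta**2 + 2)/3 + C

Any candidate F(theta) must reproduce f(theta) exactly when differentiated.
Check: d/dtheta[-3*exp(5/4)*exp(2*theta)*exp(theta**2) + 5*log(theta**2 + 2)/3] = (-18*theta**3*exp(5/4)*exp(2*theta)*exp(theta**2) - 18*theta**2*exp(5/4)*exp(2*theta)*exp(theta**2) - 36*theta*exp(5/4)*exp(2*theta)*exp(theta**2) + 10*theta - 36*exp(5/4)*exp(2*theta)*exp(theta**2))/(3*theta**2 + 6) = f(theta).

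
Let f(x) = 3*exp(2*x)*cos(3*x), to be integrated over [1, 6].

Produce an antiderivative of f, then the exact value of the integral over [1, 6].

Antiderivative: F(x) = 9*exp(2*x)*sin(3*x)/13 + 6*exp(2*x)*cos(3*x)/13; value = 9*exp(12)*sin(18)/13 - 9*exp(2)*sin(3)/13 - 6*exp(2)*cos(3)/13 + 6*exp(12)*cos(18)/13

A candidate is checked by its d/dx: the result must match f(x).
F(x) = 9*exp(2*x)*sin(3*x)/13 + 6*exp(2*x)*cos(3*x)/13 is an antiderivative of f.
Check: d/dx[9*exp(2*x)*sin(3*x)/13 + 6*exp(2*x)*cos(3*x)/13] = 3*exp(2*x)*cos(3*x) = f(x).
F(6) = 9*exp(12)*sin(18)/13 + 6*exp(12)*cos(18)/13; F(1) = 6*exp(2)*cos(3)/13 + 9*exp(2)*sin(3)/13.
Integral = F(6) - F(1) = 9*exp(12)*sin(18)/13 - 9*exp(2)*sin(3)/13 - 6*exp(2)*cos(3)/13 + 6*exp(12)*cos(18)/13.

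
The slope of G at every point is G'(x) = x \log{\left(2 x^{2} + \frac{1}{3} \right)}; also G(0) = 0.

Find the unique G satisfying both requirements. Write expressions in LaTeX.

For G(x) to be correct, d/dx[G] must agree with the stated G'(x) identically.
A general antiderivative is \frac{x^{2} \log{\left(2 x^{2} + \frac{1}{3} \right)}}{2} - \frac{x^{2}}{2} + \frac{\log{\left(6 x^{2} + 1 \right)}}{12} + C.
The condition gives C = 0 - (0) = 0.
So G(x) = \frac{6 x^{2} \log{\left(2 x^{2} + \frac{1}{3} \right)} - 6 x^{2} + \log{\left(6 x^{2} + 1 \right)}}{12}.
Check: d/dx[\frac{6 x^{2} \log{\left(2 x^{2} + \frac{1}{3} \right)} - 6 x^{2} + \log{\left(6 x^{2} + 1 \right)}}{12}] = x \log{\left(2 x^{2} + \frac{1}{3} \right)} = G'(x).

G(x) = \frac{6 x^{2} \log{\left(2 x^{2} + \frac{1}{3} \right)} - 6 x^{2} + \log{\left(6 x^{2} + 1 \right)}}{12}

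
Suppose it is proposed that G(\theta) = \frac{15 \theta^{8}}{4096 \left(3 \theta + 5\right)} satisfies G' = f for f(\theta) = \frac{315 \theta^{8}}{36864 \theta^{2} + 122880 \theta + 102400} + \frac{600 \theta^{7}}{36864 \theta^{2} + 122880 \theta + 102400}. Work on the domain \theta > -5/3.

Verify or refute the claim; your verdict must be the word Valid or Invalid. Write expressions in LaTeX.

Valid - the claim checks out under differentiation.

d/d\theta[G] = \frac{315 \theta^{8} + 600 \theta^{7}}{36864 \theta^{2} + 122880 \theta + 102400}
This equals f(\theta) exactly, so the claim holds.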